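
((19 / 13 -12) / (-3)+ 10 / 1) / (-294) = -527 / 11466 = -0.05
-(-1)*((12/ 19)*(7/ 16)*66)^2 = 480249/ 1444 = 332.58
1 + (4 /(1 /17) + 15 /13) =912 /13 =70.15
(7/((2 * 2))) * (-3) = -21/4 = -5.25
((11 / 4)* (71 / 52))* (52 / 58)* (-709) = -553729 / 232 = -2386.76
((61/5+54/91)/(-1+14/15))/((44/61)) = -1065243/4004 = -266.04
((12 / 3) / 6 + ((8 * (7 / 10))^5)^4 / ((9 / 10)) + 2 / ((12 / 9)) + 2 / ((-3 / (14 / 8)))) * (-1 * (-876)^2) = -14960851955129233544587540674171728 / 19073486328125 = -784379514985079559662.47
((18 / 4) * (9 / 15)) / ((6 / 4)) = 9 / 5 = 1.80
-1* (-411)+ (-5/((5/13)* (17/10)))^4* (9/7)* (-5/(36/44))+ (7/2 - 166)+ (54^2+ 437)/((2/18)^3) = 2827022057637/1169294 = 2417717.06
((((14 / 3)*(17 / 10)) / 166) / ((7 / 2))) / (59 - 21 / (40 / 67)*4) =-34 / 203433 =-0.00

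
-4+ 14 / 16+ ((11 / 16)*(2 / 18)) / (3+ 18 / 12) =-3.11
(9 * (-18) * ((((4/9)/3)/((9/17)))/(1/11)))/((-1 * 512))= 187/192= 0.97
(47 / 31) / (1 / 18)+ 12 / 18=2600 / 93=27.96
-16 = -16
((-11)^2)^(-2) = 1 / 14641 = 0.00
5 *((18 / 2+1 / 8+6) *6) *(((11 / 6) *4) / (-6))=-6655 / 12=-554.58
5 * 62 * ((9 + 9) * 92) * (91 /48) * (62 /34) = 30170595 /17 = 1774740.88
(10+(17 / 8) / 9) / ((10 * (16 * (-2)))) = -0.03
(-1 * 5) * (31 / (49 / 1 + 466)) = -0.30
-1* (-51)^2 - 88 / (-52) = -33791 / 13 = -2599.31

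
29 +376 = 405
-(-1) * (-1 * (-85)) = 85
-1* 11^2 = -121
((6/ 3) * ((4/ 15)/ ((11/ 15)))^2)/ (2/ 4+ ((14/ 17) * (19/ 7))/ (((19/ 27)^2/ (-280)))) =-20672/ 98754997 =-0.00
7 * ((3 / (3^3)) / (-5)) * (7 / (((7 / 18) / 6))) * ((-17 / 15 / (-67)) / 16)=-119 / 6700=-0.02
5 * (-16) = -80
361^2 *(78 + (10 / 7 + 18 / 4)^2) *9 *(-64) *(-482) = 200598060930336 / 49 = 4093837978170.12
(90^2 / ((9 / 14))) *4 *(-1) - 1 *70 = -50470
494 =494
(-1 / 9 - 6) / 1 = -55 / 9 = -6.11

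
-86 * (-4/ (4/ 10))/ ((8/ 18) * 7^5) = 0.12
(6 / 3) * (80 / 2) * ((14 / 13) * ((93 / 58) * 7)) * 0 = 0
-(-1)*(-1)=-1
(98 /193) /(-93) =-98 /17949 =-0.01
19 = 19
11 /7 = 1.57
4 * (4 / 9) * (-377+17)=-640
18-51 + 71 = 38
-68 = -68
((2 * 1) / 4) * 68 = 34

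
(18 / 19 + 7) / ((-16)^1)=-151 / 304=-0.50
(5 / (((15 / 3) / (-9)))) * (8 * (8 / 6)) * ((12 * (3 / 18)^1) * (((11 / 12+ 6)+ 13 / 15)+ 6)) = -13232 / 5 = -2646.40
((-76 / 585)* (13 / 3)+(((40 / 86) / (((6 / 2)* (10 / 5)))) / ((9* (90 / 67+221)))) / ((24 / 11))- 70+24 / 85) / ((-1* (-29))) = -1239842793263 / 511598434860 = -2.42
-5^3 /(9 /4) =-500 /9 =-55.56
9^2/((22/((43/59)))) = 3483/1298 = 2.68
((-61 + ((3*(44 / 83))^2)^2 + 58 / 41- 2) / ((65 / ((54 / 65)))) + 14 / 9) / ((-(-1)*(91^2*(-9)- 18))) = -62904517990576 / 5515636282146522675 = -0.00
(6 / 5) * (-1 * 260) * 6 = -1872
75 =75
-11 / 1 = -11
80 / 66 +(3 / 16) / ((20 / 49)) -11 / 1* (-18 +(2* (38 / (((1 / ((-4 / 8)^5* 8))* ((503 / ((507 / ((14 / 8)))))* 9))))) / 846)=3140658886213 / 15727884480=199.69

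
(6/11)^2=36/121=0.30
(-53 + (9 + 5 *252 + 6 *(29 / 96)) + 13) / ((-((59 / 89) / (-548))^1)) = 1017443.85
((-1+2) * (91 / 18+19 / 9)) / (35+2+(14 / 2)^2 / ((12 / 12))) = 0.08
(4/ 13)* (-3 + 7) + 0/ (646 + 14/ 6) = 16/ 13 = 1.23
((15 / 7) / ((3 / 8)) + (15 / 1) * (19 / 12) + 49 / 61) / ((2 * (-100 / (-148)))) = 1912789 / 85400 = 22.40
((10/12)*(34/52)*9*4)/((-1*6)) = -85/26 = -3.27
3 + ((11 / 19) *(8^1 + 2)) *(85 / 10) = 992 / 19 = 52.21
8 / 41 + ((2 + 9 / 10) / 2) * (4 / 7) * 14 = 11.80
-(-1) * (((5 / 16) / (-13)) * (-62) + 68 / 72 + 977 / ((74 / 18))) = 8314571 / 34632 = 240.08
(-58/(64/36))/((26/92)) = -6003/52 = -115.44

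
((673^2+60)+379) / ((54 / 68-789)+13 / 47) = -724482064 / 1259111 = -575.39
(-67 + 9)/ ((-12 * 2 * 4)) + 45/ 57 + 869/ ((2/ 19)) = 7530287/ 912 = 8256.89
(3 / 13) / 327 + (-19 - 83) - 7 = -154452 / 1417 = -109.00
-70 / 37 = -1.89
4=4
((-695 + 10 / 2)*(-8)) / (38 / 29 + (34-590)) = -26680 / 2681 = -9.95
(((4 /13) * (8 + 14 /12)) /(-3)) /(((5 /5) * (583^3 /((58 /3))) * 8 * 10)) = -29 /25291820268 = -0.00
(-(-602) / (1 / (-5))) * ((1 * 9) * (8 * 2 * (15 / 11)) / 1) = -591054.55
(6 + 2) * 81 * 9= 5832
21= 21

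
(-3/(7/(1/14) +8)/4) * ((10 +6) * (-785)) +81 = 9003/53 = 169.87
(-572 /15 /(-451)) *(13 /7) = 676 /4305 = 0.16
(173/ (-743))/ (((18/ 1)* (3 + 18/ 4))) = -173/ 100305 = -0.00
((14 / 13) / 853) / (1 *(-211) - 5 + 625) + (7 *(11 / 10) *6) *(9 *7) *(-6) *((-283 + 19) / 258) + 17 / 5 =17428289739933 / 975111215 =17873.13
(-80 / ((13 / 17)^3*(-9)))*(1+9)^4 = 3930400000 / 19773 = 198776.11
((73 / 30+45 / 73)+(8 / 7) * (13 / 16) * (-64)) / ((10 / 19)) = -107.12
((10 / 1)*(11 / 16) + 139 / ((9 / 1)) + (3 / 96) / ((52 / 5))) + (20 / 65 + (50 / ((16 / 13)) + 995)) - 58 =1000.26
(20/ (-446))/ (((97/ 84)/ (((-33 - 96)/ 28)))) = 0.18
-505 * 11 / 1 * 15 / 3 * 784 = -21775600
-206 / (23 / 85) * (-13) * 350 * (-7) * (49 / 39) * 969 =-678970386500 / 23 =-29520451586.96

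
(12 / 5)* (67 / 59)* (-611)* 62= -30457128 / 295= -103244.50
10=10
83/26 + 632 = 16515/26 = 635.19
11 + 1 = 12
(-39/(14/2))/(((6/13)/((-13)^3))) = 371293/14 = 26520.93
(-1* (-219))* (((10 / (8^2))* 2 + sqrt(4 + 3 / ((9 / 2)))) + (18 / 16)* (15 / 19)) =736.04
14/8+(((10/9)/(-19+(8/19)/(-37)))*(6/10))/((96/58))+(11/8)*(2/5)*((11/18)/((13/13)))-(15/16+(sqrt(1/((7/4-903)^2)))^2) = 5639741052793/5002325974800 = 1.13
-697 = -697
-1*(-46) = 46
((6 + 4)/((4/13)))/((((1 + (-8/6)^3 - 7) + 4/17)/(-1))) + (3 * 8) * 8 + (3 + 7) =1538371/7468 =206.00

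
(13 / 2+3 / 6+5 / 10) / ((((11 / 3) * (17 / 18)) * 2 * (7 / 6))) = 1215 / 1309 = 0.93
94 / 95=0.99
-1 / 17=-0.06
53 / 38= 1.39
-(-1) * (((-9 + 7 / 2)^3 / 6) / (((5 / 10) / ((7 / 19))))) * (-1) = 9317 / 456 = 20.43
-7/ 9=-0.78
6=6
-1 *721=-721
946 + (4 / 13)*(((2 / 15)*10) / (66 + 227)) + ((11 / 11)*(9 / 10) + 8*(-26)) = 738.90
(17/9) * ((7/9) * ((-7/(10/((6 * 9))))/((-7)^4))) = -17/735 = -0.02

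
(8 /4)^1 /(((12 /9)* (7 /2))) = 3 /7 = 0.43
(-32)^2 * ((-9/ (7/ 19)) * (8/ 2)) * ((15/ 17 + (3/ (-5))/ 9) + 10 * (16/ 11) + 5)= -1904898048/ 935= -2037324.12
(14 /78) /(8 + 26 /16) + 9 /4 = 2.27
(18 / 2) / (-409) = -9 / 409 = -0.02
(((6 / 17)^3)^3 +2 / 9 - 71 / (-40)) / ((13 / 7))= 596878178203321 / 554991262005960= 1.08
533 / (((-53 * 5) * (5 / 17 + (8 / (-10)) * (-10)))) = -9061 / 37365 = -0.24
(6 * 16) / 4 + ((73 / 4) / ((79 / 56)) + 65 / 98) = 291099 / 7742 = 37.60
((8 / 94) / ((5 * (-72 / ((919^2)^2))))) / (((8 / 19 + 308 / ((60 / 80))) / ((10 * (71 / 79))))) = -962219148390629 / 261009048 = -3686535.60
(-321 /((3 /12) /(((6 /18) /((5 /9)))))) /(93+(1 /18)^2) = -1248048 /150665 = -8.28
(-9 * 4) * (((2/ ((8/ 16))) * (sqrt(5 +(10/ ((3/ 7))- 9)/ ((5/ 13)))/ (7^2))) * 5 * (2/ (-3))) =32 * sqrt(9510)/ 49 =63.69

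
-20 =-20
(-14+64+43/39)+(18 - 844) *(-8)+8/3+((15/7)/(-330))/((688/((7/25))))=32770575187/4919200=6661.77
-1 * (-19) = 19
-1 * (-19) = 19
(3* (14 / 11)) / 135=14 / 495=0.03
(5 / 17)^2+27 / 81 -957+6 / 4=-955.08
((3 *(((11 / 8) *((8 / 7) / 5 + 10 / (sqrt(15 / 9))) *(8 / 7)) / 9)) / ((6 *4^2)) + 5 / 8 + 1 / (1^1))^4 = 7.75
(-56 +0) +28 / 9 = -476 / 9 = -52.89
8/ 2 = 4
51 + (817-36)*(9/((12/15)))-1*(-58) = 35581/4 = 8895.25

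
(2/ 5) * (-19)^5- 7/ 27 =-133709381/ 135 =-990439.86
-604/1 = -604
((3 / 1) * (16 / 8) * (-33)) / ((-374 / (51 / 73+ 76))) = 50391 / 1241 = 40.61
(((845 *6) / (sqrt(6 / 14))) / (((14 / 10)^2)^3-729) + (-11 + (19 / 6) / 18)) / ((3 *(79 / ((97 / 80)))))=-113393 / 2047680-1515625 *sqrt(21) / 126470784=-0.11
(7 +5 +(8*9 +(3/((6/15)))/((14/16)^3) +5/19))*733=456001499/6517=69971.08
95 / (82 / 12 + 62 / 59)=33630 / 2791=12.05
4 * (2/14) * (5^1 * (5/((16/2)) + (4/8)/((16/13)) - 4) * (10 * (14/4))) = -2375/8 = -296.88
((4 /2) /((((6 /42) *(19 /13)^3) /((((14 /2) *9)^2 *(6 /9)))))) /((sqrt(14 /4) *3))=3875508 *sqrt(14) /6859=2114.13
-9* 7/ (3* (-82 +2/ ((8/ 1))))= 28/ 109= 0.26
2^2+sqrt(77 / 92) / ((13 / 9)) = 9* sqrt(1771) / 598+4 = 4.63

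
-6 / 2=-3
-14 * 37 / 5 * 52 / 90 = -13468 / 225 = -59.86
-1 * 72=-72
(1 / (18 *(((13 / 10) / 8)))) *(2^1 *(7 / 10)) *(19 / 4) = 266 / 117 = 2.27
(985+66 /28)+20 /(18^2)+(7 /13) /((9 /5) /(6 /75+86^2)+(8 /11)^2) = 57504954370571 /58177696122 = 988.44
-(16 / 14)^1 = -8 / 7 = -1.14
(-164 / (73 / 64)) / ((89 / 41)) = -430336 / 6497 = -66.24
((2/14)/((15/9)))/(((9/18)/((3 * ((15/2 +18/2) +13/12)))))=633/70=9.04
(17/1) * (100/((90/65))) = 11050/9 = 1227.78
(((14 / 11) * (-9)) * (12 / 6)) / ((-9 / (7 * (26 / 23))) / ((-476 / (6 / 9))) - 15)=3638544 / 2382127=1.53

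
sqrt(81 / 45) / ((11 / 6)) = 18 * sqrt(5) / 55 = 0.73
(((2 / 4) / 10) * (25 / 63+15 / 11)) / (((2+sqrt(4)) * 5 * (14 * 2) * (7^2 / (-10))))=-61 / 1901592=-0.00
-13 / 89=-0.15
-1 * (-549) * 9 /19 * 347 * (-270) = -462922290 /19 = -24364331.05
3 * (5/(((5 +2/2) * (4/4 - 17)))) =-5/32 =-0.16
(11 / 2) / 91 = 11 / 182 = 0.06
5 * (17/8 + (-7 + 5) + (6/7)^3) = 10355/2744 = 3.77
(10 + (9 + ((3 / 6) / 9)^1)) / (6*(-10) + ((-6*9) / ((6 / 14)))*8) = -343 / 19224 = -0.02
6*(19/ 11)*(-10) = -1140/ 11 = -103.64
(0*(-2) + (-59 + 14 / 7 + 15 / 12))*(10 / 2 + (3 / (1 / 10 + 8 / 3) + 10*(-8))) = 4120.80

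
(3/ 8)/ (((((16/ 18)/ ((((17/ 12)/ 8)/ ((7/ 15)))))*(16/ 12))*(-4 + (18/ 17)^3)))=-0.04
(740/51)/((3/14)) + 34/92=68.08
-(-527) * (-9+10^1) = 527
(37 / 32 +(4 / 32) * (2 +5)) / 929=0.00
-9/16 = -0.56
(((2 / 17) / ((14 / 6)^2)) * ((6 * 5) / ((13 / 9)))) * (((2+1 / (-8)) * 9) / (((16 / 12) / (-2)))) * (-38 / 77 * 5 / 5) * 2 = 9349425 / 833833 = 11.21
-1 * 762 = -762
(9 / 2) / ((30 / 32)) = 24 / 5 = 4.80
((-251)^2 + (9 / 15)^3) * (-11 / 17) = -86626672 / 2125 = -40765.49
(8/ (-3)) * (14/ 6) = -56/ 9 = -6.22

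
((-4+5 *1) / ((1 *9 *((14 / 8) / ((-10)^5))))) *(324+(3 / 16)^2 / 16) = -460803125 / 224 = -2057156.81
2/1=2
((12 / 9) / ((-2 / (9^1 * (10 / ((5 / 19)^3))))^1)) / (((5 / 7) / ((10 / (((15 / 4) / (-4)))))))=6145664 / 125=49165.31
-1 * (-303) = 303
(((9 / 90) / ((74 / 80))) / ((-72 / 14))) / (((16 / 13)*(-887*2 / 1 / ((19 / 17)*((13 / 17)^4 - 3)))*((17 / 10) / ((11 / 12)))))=-10555640095 / 684435637737504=-0.00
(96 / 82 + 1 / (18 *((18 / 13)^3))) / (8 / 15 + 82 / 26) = 333380125 / 1031529168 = 0.32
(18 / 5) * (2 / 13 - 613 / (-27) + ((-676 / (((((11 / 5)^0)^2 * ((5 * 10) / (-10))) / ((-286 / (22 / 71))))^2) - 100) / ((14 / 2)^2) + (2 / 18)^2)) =-1212800096524 / 716625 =-1692377.60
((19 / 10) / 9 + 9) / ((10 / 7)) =6.45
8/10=0.80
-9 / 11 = -0.82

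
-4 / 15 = -0.27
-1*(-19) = 19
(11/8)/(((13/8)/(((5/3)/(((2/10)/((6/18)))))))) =275/117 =2.35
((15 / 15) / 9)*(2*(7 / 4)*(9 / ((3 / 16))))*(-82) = -4592 / 3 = -1530.67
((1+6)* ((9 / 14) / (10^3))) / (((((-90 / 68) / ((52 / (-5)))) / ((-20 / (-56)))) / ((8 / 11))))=442 / 48125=0.01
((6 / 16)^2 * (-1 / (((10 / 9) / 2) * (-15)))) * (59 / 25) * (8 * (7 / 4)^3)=546399 / 320000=1.71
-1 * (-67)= 67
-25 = -25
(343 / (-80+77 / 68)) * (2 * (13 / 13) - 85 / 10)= 151606 / 5363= 28.27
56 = 56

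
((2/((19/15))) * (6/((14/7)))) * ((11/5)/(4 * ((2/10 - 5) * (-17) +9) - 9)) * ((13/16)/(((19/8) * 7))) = 2145/1488403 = 0.00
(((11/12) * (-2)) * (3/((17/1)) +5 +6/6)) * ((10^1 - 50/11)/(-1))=1050/17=61.76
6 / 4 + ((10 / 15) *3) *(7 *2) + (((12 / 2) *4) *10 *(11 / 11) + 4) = 547 / 2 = 273.50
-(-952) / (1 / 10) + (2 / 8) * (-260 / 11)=104655 / 11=9514.09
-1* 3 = -3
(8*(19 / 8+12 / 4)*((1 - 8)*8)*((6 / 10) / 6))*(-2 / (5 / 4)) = 9632 / 25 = 385.28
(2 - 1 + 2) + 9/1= 12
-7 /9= -0.78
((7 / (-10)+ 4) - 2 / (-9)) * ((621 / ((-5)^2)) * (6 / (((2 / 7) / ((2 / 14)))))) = 65619 / 250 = 262.48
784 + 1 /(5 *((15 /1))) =58801 /75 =784.01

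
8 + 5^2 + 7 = 40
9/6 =3/2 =1.50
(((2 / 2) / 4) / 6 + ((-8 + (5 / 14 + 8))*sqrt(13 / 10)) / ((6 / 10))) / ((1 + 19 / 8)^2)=8 / 2187 + 80*sqrt(130) / 15309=0.06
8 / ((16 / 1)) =1 / 2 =0.50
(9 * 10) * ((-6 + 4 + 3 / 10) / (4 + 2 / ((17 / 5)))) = -867 / 26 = -33.35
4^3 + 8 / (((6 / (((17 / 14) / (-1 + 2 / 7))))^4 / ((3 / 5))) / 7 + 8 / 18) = 3158341054 / 49184647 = 64.21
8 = 8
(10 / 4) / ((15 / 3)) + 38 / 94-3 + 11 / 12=-1.18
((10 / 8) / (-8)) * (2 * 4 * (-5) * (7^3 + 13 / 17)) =36525 / 17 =2148.53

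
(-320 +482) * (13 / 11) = 2106 / 11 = 191.45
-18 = -18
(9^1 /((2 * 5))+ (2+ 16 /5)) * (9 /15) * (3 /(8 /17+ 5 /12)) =55998 /4525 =12.38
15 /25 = 3 /5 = 0.60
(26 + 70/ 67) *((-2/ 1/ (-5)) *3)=10872/ 335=32.45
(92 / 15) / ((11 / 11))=92 / 15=6.13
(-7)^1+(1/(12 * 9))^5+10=44079842305/14693280768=3.00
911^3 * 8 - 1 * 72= 6048464176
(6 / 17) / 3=2 / 17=0.12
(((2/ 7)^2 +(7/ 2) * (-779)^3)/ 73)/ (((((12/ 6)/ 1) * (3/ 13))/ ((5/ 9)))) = -1171055128165/ 42924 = -27282059.64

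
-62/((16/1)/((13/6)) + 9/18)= -7.86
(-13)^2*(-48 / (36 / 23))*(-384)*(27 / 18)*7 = 20896512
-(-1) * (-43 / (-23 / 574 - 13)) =24682 / 7485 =3.30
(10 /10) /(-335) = -1 /335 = -0.00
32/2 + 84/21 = 20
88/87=1.01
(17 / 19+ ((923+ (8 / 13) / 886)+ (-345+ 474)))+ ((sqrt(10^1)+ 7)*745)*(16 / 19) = 7428.39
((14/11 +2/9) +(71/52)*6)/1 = 24935/2574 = 9.69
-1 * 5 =-5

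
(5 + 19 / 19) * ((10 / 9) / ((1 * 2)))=10 / 3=3.33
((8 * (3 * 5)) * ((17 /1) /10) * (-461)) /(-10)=9404.40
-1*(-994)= 994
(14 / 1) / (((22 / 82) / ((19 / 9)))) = 110.16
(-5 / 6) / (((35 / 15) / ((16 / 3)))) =-1.90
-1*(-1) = 1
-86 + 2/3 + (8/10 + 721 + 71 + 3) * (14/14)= 10657/15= 710.47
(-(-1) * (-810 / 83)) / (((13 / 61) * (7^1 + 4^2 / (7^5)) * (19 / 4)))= -664347096 / 482450033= -1.38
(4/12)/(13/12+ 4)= 4/61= 0.07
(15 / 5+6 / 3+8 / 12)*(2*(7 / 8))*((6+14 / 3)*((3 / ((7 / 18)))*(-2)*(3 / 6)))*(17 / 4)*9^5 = -204781932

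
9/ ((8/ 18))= 81/ 4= 20.25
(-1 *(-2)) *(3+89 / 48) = 233 / 24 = 9.71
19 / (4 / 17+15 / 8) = 2584 / 287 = 9.00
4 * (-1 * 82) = -328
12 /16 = 3 /4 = 0.75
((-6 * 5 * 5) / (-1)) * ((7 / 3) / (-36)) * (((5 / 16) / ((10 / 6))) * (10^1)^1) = -875 / 48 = -18.23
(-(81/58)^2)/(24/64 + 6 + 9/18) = -13122/46255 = -0.28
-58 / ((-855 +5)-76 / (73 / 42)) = 2117 / 32621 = 0.06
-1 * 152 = -152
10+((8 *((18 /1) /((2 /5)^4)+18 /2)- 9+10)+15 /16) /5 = 91983 /80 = 1149.79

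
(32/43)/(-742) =-16/15953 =-0.00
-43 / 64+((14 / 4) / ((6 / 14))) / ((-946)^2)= -28860649 / 42955968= -0.67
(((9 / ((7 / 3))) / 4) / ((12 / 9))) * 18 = 729 / 56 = 13.02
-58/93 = -0.62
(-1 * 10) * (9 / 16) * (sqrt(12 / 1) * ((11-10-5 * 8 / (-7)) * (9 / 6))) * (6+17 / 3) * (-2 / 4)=10575 * sqrt(3) / 16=1144.78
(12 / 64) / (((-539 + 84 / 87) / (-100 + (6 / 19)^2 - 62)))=0.06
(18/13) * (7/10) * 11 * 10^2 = 13860/13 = 1066.15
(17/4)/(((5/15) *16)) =51/64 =0.80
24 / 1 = 24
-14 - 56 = -70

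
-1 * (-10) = 10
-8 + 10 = 2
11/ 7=1.57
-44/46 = -22/23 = -0.96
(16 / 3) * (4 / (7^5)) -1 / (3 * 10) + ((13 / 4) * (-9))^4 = 15747210479443 / 21512960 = 731987.16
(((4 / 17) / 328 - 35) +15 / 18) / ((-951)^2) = -71441 / 1891102491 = -0.00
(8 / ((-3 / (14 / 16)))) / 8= -7 / 24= -0.29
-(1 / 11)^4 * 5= -5 / 14641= -0.00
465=465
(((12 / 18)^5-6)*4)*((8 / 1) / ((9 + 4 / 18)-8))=-45632 / 297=-153.64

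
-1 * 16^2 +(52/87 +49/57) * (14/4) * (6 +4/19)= -2348425/10469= -224.32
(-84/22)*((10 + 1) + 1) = -504/11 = -45.82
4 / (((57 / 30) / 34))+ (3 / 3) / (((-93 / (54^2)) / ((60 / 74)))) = 1005880 / 21793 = 46.16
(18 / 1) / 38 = 9 / 19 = 0.47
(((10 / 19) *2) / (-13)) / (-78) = 10 / 9633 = 0.00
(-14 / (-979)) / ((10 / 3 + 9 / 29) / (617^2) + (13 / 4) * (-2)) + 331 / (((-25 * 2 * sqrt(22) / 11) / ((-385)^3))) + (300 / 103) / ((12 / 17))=25578451711609 / 6202320009875 + 755562115 * sqrt(22) / 4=885975117.05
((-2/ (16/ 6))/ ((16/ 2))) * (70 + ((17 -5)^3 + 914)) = -1017/ 4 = -254.25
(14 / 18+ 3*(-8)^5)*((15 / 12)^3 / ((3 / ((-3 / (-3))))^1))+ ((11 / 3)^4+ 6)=-330805247 / 5184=-63812.74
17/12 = 1.42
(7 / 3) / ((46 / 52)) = 182 / 69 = 2.64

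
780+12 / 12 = 781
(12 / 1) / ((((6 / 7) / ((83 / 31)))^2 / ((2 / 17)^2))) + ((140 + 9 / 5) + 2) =605812673 / 4165935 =145.42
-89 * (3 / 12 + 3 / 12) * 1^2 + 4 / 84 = -1867 / 42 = -44.45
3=3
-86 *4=-344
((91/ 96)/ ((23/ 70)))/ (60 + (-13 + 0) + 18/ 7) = 22295/ 383088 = 0.06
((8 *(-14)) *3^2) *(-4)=4032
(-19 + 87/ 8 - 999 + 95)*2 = -7297/ 4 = -1824.25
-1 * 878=-878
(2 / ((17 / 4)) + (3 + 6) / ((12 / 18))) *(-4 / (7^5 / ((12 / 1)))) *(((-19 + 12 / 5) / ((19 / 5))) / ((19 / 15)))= 747000 / 5428661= 0.14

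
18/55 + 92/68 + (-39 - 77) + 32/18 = -947041/8415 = -112.54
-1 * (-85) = 85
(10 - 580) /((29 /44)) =-25080 /29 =-864.83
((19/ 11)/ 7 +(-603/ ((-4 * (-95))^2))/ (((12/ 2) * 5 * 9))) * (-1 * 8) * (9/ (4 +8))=-1.48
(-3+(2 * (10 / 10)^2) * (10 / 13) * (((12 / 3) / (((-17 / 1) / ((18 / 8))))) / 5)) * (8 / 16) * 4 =-1398 / 221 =-6.33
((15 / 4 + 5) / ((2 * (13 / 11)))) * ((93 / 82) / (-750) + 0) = -2387 / 426400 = -0.01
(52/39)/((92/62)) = 62/69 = 0.90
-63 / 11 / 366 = -21 / 1342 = -0.02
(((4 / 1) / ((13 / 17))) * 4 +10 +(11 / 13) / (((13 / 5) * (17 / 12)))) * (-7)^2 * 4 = 17542392 / 2873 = 6105.95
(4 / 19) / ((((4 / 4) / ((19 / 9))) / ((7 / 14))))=2 / 9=0.22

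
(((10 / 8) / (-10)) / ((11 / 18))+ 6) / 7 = 255 / 308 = 0.83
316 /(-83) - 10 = -1146 /83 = -13.81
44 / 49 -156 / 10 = -3602 / 245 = -14.70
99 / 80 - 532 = -42461 / 80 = -530.76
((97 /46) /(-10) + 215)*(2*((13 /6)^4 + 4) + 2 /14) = 23402774989 /2086560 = 11215.96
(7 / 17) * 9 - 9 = -90 / 17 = -5.29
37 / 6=6.17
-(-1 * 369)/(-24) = -123/8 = -15.38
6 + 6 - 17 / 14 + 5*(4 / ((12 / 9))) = 361 / 14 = 25.79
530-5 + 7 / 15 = 7882 / 15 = 525.47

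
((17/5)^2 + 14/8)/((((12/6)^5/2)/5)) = 1331/320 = 4.16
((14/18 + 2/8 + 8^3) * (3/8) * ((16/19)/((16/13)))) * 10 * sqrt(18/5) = 240097 * sqrt(10)/304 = 2497.54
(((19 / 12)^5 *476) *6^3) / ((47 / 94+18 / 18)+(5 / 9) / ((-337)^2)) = 33463762392389 / 49061968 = 682071.34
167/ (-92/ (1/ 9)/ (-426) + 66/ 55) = 59285/ 1116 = 53.12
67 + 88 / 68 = 1161 / 17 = 68.29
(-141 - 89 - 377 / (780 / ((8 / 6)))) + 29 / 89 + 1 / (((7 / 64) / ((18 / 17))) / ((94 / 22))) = -990608914 / 5242545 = -188.96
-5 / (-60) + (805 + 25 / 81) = 260947 / 324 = 805.39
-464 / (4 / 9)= -1044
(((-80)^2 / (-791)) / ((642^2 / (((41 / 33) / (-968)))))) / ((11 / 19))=155800 / 3579963045813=0.00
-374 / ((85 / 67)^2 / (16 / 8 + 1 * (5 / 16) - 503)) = 395575169 / 3400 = 116345.64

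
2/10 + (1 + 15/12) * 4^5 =11521/5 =2304.20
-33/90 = -11/30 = -0.37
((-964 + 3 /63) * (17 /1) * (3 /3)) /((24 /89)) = -30627659 /504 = -60769.16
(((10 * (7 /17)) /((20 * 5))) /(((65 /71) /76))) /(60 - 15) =18886 /248625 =0.08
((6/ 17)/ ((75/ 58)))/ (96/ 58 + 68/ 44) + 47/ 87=23613823/ 37751475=0.63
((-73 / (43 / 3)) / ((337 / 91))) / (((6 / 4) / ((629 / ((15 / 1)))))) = -8356894 / 217365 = -38.45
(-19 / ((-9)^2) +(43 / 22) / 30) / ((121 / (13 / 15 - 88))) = 3945833 / 32343300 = 0.12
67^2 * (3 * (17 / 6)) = 38156.50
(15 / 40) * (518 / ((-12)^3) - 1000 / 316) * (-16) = 236461 / 11376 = 20.79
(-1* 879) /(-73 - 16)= 879 /89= 9.88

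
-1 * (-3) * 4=12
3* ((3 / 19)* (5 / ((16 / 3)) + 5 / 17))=3015 / 5168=0.58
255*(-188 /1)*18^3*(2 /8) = -69896520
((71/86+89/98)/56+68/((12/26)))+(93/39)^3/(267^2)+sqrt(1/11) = sqrt(11)/11+2723315562485225/18480135118536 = 147.67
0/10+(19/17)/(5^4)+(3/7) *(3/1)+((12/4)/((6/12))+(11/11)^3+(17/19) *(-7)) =2.02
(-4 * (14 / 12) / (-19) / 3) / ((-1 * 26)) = -7 / 2223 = -0.00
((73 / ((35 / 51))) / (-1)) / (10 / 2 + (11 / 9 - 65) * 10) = 1971 / 11725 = 0.17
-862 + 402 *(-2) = -1666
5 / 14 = 0.36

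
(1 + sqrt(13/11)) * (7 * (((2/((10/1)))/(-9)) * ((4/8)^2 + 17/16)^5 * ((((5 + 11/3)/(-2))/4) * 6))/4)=41294799/41943040 + 41294799 * sqrt(143)/461373440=2.05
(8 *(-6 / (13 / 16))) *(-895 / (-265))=-137472 / 689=-199.52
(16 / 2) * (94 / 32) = 47 / 2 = 23.50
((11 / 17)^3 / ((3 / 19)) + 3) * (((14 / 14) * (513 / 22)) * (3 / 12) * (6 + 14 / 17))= 172340127 / 918731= 187.58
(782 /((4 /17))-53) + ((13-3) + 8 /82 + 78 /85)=22872161 /6970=3281.52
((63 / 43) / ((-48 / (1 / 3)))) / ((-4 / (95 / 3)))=665 / 8256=0.08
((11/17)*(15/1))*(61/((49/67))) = 809.55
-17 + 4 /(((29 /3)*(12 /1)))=-492 /29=-16.97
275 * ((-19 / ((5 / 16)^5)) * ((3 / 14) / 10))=-37568.98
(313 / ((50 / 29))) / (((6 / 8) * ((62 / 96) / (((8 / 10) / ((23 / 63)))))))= 73196928 / 89125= 821.28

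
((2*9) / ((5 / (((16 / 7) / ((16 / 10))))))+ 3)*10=81.43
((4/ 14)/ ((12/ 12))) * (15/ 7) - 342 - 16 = -17512/ 49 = -357.39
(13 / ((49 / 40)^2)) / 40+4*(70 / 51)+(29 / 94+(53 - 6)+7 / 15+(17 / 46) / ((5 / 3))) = 53.70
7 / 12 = 0.58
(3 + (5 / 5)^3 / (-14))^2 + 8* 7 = 12657 / 196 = 64.58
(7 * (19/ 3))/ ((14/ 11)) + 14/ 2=251/ 6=41.83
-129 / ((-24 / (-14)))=-301 / 4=-75.25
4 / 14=2 / 7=0.29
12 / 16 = 3 / 4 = 0.75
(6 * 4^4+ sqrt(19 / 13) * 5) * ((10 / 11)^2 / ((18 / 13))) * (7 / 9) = 1750 * sqrt(247) / 9801+ 2329600 / 3267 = 715.88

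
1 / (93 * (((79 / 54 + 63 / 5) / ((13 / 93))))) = 390 / 3648917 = 0.00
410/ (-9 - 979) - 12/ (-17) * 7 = 38011/ 8398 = 4.53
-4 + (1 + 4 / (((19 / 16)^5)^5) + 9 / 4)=-258947077461116598185881579555481 / 372305982753024358146438441121996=-0.70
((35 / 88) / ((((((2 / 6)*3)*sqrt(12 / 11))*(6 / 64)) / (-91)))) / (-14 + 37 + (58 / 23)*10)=-146510*sqrt(33) / 109791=-7.67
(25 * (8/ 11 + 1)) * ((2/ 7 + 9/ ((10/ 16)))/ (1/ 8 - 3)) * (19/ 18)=-3711080/ 15939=-232.83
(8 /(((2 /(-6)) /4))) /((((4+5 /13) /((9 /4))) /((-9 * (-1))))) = -8424 /19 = -443.37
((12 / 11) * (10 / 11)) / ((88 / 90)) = 1350 / 1331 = 1.01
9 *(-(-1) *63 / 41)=567 / 41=13.83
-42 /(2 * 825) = -7 /275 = -0.03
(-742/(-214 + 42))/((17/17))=371/86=4.31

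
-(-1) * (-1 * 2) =-2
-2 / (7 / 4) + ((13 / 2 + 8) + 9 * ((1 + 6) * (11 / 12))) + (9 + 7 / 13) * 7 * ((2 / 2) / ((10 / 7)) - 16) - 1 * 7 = -1742581 / 1820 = -957.46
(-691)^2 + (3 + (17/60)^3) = 103136548913/216000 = 477484.02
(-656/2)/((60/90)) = -492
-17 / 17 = -1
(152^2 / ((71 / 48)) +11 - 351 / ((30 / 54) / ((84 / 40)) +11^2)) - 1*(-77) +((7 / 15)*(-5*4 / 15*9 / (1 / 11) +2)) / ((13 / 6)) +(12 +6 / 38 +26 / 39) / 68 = 447410002003 / 28539444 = 15676.90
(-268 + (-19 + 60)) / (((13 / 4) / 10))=-9080 / 13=-698.46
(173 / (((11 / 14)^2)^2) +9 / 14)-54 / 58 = 2696550011 / 5944246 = 453.64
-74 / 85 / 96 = -37 / 4080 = -0.01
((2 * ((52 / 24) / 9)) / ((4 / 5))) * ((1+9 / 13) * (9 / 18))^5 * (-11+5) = -805255 / 514098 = -1.57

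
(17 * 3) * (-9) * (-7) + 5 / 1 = 3218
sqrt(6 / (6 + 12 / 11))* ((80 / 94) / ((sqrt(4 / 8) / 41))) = 1640* sqrt(286) / 611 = 45.39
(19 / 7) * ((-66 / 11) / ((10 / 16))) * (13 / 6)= -1976 / 35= -56.46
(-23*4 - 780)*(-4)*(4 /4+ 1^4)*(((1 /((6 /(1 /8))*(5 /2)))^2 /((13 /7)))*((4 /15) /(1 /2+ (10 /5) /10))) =872 /8775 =0.10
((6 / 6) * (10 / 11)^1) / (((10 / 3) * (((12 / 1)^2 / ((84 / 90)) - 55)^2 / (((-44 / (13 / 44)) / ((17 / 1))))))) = -25872 / 106748525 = -0.00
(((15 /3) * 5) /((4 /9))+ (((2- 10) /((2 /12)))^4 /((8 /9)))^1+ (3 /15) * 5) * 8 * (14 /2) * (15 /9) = 1672167070 /3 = 557389023.33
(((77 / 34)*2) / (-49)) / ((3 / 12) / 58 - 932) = 2552 / 25730537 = 0.00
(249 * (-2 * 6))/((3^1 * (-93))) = 332/31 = 10.71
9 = 9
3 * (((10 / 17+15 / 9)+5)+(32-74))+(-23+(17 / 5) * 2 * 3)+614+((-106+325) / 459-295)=162671 / 765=212.64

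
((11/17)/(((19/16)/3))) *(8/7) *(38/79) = 8448/9401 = 0.90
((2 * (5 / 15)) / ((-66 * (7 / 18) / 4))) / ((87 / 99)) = -24 / 203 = -0.12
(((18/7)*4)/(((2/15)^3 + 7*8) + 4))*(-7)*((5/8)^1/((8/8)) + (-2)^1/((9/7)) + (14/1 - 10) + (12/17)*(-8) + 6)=-14137875/3442636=-4.11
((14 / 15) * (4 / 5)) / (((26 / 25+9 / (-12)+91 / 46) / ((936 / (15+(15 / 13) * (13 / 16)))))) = 8572928 / 443445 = 19.33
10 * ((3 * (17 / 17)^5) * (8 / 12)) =20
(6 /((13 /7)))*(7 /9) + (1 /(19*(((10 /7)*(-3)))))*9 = 17801 /7410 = 2.40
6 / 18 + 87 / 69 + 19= 1421 / 69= 20.59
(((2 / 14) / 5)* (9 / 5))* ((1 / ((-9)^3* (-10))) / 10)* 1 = 1 / 1417500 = 0.00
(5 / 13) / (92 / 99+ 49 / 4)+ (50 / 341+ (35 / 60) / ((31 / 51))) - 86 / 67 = -0.15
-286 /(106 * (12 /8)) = -286 /159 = -1.80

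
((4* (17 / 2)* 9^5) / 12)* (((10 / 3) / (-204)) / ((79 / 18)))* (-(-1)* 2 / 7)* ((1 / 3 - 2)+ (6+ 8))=-1213785 / 553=-2194.91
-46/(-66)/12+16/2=3191/396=8.06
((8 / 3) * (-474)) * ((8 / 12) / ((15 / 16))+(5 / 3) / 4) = -64148 / 45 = -1425.51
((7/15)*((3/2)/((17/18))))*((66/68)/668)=2079/1930520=0.00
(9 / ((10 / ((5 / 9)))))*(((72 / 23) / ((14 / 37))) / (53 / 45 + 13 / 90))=59940 / 19159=3.13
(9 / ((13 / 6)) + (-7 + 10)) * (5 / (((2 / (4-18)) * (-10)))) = 651 / 26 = 25.04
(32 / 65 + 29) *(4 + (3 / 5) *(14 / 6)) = 51759 / 325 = 159.26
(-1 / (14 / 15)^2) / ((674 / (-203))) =6525 / 18872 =0.35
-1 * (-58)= 58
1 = 1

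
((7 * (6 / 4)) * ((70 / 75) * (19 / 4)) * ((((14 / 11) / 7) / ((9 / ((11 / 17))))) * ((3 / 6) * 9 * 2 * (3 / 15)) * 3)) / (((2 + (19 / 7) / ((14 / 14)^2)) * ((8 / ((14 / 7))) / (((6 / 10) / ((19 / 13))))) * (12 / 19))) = 0.11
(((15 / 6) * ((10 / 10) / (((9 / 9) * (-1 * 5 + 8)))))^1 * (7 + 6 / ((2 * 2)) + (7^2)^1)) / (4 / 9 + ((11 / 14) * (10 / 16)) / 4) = 84.48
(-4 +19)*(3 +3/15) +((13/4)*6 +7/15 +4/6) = 2059/30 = 68.63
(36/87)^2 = 144/841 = 0.17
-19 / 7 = -2.71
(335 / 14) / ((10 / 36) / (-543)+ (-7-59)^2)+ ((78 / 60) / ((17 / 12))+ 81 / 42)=144481665243 / 50664891410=2.85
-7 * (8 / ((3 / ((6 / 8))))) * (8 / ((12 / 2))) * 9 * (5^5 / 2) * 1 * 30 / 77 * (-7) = 7875000 / 11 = 715909.09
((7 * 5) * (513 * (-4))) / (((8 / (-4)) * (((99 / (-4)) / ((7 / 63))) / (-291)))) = 46912.73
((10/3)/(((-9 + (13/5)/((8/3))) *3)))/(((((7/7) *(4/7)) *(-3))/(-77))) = -53900/8667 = -6.22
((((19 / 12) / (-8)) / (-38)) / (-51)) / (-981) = 1 / 9605952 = 0.00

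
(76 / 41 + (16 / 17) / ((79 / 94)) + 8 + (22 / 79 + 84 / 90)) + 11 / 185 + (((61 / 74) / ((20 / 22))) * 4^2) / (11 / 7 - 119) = 16916094603 / 1395571735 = 12.12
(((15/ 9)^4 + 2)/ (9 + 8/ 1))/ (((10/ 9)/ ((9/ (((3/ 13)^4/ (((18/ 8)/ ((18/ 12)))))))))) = 22477507/ 9180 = 2448.53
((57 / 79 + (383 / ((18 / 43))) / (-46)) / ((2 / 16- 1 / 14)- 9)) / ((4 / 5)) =43884925 / 16385706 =2.68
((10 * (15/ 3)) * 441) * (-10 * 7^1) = -1543500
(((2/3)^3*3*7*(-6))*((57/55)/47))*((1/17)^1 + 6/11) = -240464/483395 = -0.50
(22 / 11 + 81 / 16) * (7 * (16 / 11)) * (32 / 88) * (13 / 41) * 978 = 40227096 / 4961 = 8108.67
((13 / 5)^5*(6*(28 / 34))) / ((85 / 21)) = 654960852 / 4515625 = 145.04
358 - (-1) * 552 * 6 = 3670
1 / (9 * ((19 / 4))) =4 / 171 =0.02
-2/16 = -0.12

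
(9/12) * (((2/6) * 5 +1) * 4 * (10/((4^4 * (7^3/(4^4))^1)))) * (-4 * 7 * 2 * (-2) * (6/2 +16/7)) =47360/343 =138.08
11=11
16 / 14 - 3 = -13 / 7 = -1.86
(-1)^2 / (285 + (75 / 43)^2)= 1849 / 532590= 0.00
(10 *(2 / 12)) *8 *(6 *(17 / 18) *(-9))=-680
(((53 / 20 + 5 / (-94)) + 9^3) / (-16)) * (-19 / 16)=13066319 / 240640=54.30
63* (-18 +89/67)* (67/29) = -70371/29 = -2426.59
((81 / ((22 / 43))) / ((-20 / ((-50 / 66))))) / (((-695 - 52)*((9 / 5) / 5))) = -5375 / 241032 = -0.02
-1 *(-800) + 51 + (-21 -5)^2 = 1527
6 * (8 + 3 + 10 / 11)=786 / 11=71.45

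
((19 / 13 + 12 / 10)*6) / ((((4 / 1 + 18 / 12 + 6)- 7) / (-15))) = -53.23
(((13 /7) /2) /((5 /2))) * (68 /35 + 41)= 19539 /1225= 15.95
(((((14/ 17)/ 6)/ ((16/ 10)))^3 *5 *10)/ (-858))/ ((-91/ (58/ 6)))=4440625/ 1136324547072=0.00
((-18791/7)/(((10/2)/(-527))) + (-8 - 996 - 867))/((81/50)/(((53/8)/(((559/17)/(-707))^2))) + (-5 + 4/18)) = -484179177400293060/8229489973379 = -58834.65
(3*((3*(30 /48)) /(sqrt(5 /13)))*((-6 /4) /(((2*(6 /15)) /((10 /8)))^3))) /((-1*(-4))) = -421875*sqrt(65) /262144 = -12.97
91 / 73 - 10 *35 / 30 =-2282 / 219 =-10.42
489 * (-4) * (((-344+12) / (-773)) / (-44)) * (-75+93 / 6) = -9659706 / 8503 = -1136.04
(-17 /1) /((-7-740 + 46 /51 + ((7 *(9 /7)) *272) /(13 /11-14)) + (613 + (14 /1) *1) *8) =-40749 /9777179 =-0.00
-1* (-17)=17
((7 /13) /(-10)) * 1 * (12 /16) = -21 /520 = -0.04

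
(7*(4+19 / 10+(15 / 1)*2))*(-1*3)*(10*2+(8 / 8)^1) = -158319 / 10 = -15831.90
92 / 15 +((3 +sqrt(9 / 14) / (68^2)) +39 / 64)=3 *sqrt(14) / 64736 +9353 / 960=9.74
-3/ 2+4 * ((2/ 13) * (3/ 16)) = -18/ 13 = -1.38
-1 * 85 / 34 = -5 / 2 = -2.50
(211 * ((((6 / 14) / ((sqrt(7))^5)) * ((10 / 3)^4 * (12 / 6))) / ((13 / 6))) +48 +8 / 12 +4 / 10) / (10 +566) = 23 / 270 +131875 * sqrt(7) / 2528253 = 0.22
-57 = -57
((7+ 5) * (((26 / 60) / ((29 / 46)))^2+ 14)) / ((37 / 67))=733931668 / 2333775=314.48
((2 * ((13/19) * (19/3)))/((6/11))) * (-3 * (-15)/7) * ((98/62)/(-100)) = -1001/620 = -1.61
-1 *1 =-1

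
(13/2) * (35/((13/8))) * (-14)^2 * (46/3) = 1262240/3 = 420746.67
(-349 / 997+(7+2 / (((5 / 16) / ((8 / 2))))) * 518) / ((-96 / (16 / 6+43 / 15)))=-776317011 / 797600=-973.32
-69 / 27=-23 / 9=-2.56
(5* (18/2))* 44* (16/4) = 7920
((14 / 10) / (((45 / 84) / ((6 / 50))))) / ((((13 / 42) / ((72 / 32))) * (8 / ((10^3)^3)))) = 3704400000 / 13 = 284953846.15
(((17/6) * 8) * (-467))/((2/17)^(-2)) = -7472/51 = -146.51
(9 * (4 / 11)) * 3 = 108 / 11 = 9.82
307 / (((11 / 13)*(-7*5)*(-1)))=3991 / 385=10.37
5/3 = 1.67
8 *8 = 64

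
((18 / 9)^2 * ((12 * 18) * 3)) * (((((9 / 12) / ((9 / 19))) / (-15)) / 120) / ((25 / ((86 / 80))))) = -2451 / 25000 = -0.10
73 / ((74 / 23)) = 1679 / 74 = 22.69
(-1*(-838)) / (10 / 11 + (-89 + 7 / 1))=-4609 / 446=-10.33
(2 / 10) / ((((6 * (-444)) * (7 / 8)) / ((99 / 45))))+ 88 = 5128189 / 58275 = 88.00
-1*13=-13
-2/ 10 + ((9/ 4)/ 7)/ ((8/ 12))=79/ 280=0.28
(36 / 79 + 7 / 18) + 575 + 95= 953941 / 1422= 670.84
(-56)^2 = 3136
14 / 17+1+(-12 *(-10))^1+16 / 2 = 129.82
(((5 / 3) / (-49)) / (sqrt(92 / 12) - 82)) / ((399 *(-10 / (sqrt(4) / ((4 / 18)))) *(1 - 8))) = sqrt(69) / 1838354462 + 123 / 919177231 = 0.00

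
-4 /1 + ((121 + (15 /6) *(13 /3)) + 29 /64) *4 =25207 /48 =525.15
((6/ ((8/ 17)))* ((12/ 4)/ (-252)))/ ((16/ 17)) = -289/ 1792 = -0.16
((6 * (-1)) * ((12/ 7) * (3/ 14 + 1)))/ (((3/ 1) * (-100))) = 0.04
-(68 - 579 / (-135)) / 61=-3253 / 2745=-1.19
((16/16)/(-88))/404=-1/35552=-0.00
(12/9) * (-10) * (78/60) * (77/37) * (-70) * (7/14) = 140140/111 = 1262.52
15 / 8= 1.88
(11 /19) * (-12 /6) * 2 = -44 /19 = -2.32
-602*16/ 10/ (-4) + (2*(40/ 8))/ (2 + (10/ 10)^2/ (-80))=195436/ 795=245.83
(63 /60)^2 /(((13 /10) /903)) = 765.81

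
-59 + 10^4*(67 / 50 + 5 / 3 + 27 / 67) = 6841541 / 201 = 34037.52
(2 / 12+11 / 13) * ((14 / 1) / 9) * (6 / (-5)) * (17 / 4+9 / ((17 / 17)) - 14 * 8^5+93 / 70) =5073635881 / 5850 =867288.18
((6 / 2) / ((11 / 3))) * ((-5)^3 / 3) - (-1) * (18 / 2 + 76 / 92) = -6139 / 253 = -24.26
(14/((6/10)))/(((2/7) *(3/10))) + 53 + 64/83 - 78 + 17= 197950/747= 264.99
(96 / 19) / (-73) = -96 / 1387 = -0.07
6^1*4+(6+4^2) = 46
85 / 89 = 0.96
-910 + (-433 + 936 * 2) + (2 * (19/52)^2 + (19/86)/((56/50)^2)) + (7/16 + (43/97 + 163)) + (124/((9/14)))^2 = 3393054608275649/89527812192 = 37899.45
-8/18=-4/9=-0.44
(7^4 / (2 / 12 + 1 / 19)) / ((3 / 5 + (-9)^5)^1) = -45619 / 246035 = -0.19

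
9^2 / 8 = 81 / 8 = 10.12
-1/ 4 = -0.25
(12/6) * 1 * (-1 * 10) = -20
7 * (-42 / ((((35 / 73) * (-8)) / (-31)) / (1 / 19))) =-47523 / 380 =-125.06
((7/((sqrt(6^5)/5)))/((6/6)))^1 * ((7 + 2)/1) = 35 * sqrt(6)/24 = 3.57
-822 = -822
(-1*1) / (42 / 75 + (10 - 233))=25 / 5561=0.00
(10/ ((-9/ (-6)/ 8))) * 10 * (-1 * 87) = -46400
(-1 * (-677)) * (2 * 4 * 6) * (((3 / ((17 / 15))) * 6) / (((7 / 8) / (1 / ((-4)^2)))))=4386960 / 119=36865.21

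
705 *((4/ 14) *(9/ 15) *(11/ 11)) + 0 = 846/ 7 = 120.86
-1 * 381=-381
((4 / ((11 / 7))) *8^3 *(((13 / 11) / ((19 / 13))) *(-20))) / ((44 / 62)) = -29699.20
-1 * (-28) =28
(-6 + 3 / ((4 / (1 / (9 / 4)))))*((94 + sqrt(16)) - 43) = -935 / 3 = -311.67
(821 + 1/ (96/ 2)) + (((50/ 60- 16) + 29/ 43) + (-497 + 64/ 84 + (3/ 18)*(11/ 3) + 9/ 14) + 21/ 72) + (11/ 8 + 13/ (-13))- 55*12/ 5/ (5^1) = 61940987/ 216720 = 285.81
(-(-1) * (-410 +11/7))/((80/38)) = -54321/280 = -194.00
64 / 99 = 0.65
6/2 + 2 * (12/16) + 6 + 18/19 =435/38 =11.45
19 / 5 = 3.80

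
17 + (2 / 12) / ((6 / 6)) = 103 / 6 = 17.17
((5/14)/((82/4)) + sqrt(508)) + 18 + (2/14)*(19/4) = 21463/1148 + 2*sqrt(127) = 41.23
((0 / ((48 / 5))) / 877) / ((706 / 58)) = 0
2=2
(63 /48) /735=1 /560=0.00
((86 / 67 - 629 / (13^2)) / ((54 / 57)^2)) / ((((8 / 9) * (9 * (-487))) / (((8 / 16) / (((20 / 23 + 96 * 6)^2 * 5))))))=1757487707 / 8387164029798927360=0.00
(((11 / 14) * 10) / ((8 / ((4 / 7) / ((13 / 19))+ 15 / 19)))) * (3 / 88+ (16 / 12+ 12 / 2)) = 27317525 / 2323776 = 11.76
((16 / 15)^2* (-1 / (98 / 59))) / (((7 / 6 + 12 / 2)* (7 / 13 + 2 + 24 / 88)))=-1079936 / 31763025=-0.03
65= 65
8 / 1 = 8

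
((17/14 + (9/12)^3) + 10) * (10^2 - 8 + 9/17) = 8200049/7616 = 1076.69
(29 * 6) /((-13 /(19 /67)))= -3306 /871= -3.80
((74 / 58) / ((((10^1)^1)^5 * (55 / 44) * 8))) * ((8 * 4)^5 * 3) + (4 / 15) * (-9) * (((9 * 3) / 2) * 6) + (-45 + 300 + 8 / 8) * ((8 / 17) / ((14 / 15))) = 3402907692 / 53921875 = 63.11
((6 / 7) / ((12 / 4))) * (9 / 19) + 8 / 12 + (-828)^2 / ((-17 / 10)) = -2735474720 / 6783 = -403283.90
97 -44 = 53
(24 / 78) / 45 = 4 / 585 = 0.01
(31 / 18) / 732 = 31 / 13176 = 0.00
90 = 90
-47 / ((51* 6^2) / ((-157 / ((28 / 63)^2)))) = 22137 / 1088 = 20.35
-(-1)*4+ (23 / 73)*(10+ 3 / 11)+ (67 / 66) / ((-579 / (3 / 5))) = 33640799 / 4649370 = 7.24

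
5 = 5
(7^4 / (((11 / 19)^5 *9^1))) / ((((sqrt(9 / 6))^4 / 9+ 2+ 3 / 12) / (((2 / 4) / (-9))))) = -5945113699 / 65225655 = -91.15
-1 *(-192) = 192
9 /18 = 1 /2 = 0.50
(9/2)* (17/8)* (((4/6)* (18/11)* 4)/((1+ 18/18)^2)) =459/44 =10.43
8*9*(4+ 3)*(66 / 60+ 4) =12852 / 5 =2570.40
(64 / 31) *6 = 384 / 31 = 12.39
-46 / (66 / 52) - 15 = -1691 / 33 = -51.24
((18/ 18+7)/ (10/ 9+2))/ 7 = 18/ 49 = 0.37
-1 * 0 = 0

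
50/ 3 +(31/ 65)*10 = 836/ 39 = 21.44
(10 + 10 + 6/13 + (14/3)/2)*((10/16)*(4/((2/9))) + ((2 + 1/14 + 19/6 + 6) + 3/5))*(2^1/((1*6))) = 1231519/7020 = 175.43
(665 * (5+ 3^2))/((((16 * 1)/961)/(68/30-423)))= -5646394901/24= -235266454.21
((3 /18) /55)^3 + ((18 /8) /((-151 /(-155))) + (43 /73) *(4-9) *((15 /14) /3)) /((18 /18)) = 3487641005911 /2772934857000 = 1.26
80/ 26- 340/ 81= -1180/ 1053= -1.12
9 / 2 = 4.50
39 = 39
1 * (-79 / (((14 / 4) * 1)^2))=-316 / 49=-6.45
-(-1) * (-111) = -111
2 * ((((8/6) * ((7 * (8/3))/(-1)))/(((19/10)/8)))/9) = -35840/1539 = -23.29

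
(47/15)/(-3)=-47/45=-1.04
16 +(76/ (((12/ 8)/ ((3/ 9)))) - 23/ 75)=7331/ 225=32.58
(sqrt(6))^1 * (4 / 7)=4 * sqrt(6) / 7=1.40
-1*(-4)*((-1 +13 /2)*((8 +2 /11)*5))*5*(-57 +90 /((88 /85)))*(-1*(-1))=134693.18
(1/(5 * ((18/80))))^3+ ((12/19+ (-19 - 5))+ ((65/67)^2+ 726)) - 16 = 42794976593/62177139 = 688.28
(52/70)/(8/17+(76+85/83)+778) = 36686/42248605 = 0.00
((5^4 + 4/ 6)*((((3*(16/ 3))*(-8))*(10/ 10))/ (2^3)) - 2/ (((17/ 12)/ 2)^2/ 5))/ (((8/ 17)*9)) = -1087066/ 459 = -2368.34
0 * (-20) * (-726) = 0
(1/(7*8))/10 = 1/560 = 0.00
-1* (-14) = 14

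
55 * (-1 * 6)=-330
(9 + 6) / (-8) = -15 / 8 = -1.88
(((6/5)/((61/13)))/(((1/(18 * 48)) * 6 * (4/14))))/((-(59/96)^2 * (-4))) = 90574848/1061705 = 85.31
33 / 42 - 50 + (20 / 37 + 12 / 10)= -122957 / 2590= -47.47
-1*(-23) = 23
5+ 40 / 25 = 33 / 5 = 6.60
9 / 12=3 / 4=0.75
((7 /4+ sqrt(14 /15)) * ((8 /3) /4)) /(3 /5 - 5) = -35 /132 - sqrt(210) /99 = -0.41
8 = 8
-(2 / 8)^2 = -0.06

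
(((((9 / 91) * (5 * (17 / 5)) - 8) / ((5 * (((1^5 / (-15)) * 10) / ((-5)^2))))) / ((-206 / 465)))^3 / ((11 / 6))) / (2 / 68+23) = -121854783342041015625 / 4202875417909168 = -28993.19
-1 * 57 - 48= -105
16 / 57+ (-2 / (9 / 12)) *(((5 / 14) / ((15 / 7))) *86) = -6488 / 171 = -37.94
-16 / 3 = -5.33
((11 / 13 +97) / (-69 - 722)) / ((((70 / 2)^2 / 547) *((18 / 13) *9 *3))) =-115964 / 78486975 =-0.00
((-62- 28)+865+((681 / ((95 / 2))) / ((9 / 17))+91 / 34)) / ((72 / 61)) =475683917 / 697680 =681.81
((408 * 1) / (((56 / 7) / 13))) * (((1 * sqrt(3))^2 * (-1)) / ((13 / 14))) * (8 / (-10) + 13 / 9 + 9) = -103292 / 5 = -20658.40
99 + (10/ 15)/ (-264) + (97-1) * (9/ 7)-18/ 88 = 222.22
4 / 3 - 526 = -1574 / 3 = -524.67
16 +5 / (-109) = 1739 / 109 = 15.95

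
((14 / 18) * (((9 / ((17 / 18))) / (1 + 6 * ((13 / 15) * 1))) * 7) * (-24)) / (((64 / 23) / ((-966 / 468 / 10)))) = 1633023 / 109616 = 14.90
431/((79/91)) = 39221/79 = 496.47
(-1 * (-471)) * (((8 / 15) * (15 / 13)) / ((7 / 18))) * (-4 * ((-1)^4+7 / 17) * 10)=-65111040 / 1547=-42088.58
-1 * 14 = -14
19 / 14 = 1.36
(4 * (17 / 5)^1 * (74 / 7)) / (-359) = -5032 / 12565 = -0.40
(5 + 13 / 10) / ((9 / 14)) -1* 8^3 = -2511 / 5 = -502.20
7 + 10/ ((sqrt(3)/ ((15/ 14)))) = 25 * sqrt(3)/ 7 + 7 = 13.19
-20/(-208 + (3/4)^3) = 256/2657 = 0.10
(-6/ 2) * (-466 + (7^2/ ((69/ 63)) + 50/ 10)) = 28722/ 23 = 1248.78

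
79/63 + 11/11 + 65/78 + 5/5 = 515/126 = 4.09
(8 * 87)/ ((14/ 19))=6612/ 7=944.57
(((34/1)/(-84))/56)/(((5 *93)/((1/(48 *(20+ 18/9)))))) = -17/1154926080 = -0.00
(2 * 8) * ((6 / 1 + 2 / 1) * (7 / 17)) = 896 / 17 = 52.71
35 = 35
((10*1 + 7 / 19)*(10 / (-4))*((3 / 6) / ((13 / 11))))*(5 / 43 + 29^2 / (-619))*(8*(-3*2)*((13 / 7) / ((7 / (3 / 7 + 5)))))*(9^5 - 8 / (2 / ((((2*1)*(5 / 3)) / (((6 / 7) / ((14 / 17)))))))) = -86014186302880 / 1546881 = -55604914.86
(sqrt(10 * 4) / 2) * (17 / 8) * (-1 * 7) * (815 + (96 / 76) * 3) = -1851283 * sqrt(10) / 152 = -38514.94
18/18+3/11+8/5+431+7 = 24248/55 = 440.87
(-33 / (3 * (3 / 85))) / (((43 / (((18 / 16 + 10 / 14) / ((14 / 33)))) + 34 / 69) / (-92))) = 1120797590 / 406949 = 2754.15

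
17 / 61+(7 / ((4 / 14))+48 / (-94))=139153 / 5734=24.27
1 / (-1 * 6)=-1 / 6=-0.17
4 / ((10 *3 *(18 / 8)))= 8 / 135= 0.06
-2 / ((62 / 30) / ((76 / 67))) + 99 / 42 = 36621 / 29078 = 1.26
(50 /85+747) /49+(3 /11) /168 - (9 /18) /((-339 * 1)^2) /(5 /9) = 71411298143 /4680093880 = 15.26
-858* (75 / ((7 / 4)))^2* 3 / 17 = -231660000 / 833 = -278103.24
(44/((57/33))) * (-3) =-1452/19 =-76.42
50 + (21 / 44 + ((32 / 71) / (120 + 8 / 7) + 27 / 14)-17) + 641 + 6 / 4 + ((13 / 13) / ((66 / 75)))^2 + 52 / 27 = 58615081018 / 86056047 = 681.13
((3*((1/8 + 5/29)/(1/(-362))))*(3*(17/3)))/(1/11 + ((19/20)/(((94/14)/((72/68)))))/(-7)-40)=27990284355/203550478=137.51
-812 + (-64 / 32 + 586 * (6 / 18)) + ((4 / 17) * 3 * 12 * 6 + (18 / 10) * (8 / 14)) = -1011764 / 1785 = -566.81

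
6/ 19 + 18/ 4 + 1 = 221/ 38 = 5.82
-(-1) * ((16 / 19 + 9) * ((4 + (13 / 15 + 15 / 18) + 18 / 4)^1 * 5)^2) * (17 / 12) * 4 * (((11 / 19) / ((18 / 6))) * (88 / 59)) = 889331608 / 21299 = 41754.62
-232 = -232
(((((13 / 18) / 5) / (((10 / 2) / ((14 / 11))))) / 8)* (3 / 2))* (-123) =-3731 / 4400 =-0.85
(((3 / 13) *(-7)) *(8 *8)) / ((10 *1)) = -672 / 65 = -10.34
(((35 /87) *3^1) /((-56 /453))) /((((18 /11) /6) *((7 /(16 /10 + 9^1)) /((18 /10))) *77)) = -72027 /56840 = -1.27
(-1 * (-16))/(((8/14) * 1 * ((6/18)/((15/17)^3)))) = 283500/4913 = 57.70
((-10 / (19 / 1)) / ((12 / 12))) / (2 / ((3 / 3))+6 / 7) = -7 / 38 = -0.18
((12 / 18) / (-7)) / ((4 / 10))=-5 / 21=-0.24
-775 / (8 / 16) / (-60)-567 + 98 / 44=-17785 / 33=-538.94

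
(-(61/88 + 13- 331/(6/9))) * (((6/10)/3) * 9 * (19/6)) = 2421759/880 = 2752.00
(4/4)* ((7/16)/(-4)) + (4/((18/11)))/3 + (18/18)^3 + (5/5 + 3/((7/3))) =48277/12096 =3.99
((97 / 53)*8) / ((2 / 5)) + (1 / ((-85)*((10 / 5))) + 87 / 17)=375857 / 9010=41.72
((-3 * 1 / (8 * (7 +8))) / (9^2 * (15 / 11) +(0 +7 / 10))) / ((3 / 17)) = -187 / 146724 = -0.00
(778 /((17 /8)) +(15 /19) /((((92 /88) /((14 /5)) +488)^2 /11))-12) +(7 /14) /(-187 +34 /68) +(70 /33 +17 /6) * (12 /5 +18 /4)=388.30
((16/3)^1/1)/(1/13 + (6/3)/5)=1040/93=11.18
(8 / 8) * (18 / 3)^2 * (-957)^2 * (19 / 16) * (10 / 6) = 261016965 / 4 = 65254241.25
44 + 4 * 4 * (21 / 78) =628 / 13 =48.31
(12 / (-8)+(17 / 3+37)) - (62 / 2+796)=-4715 / 6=-785.83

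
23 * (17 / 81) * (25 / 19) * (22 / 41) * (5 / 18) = 537625 / 567891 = 0.95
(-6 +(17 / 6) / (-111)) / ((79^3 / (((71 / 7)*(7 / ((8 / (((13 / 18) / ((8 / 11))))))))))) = -40743989 / 378275298048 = -0.00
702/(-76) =-351/38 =-9.24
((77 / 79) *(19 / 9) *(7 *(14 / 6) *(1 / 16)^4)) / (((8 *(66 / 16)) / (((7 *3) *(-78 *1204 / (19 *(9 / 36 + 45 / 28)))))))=-5058907 / 5824512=-0.87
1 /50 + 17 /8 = 429 /200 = 2.14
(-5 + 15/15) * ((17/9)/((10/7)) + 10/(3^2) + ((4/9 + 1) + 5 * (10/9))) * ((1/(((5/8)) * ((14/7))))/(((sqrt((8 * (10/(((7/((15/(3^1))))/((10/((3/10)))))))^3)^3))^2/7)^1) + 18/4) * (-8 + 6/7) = 530625000000000000000000524489590758987/437500000000000000000000000000000000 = 1212.86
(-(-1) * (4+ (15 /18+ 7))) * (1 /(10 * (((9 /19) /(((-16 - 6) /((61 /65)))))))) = -192907 /3294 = -58.56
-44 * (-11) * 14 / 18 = 376.44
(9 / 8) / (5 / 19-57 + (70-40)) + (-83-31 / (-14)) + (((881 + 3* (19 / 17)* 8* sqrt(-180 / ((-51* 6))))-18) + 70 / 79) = 456* sqrt(170) / 289 + 1759838925 / 2247392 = 803.63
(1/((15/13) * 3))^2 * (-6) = -338/675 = -0.50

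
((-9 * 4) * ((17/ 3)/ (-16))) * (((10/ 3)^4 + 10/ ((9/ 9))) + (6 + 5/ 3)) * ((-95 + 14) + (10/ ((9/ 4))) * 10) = -63933583/ 972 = -65775.29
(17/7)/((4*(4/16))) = 17/7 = 2.43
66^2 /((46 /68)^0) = 4356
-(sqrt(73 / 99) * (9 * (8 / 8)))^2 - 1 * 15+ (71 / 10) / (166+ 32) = -147889 / 1980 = -74.69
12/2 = 6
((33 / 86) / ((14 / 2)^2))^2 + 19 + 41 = 1065468849 / 17757796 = 60.00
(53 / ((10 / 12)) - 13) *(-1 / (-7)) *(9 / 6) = 759 / 70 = 10.84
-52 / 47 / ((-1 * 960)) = 13 / 11280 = 0.00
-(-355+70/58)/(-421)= -10260/12209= -0.84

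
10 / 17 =0.59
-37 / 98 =-0.38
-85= -85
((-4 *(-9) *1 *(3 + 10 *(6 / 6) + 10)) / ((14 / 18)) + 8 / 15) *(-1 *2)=-223672 / 105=-2130.21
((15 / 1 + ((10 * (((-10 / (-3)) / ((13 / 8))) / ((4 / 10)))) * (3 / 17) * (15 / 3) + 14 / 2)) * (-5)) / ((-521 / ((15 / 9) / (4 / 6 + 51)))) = 74310 / 3569371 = 0.02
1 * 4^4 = 256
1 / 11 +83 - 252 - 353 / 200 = -375483 / 2200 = -170.67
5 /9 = 0.56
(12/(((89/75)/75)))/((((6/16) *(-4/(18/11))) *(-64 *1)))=50625/3916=12.93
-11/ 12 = -0.92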